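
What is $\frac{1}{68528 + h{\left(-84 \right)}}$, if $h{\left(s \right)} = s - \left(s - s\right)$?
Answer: $\frac{1}{68444} \approx 1.461 \cdot 10^{-5}$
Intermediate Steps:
$h{\left(s \right)} = s$ ($h{\left(s \right)} = s - 0 = s + 0 = s$)
$\frac{1}{68528 + h{\left(-84 \right)}} = \frac{1}{68528 - 84} = \frac{1}{68444}$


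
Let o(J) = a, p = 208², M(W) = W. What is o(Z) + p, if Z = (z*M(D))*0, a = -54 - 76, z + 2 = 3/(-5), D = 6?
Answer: 43134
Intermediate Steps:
z = -13/5 (z = -2 + 3/(-5) = -2 + 3*(-⅕) = -2 - ⅗ = -13/5 ≈ -2.6000)
p = 43264
a = -130
Z = 0 (Z = -13/5*6*0 = -78/5*0 = 0)
o(J) = -130
o(Z) + p = -130 + 43264 = 43134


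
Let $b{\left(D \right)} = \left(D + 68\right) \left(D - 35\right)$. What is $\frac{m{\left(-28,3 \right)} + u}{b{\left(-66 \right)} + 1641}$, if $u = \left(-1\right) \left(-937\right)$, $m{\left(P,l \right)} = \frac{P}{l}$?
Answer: $\frac{2783}{4317} \approx 0.64466$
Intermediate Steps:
$b{\left(D \right)} = \left(-35 + D\right) \left(68 + D\right)$ ($b{\left(D \right)} = \left(68 + D\right) \left(-35 + D\right) = \left(-35 + D\right) \left(68 + D\right)$)
$m{\left(P,l \right)} = \frac{P}{l}$
$u = 937$
$\frac{m{\left(-28,3 \right)} + u}{b{\left(-66 \right)} + 1641} = \frac{- \frac{28}{3} + 937}{\left(-2380 + \left(-66\right)^{2} + 33 \left(-66\right)\right) + 1641} = \frac{\left(-28\right) \frac{1}{3} + 937}{\left(-2380 + 4356 - 2178\right) + 1641} = \frac{- \frac{28}{3} + 937}{-202 + 1641} = \frac{2783}{3 \cdot 1439} = \frac{2783}{3} \cdot \frac{1}{1439} = \frac{2783}{4317}$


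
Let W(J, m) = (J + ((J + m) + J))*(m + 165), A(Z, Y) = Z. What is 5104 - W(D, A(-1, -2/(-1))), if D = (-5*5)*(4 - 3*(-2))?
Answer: 128268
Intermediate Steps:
D = -250 (D = -25*(4 + 6) = -25*10 = -250)
W(J, m) = (165 + m)*(m + 3*J) (W(J, m) = (J + (m + 2*J))*(165 + m) = (m + 3*J)*(165 + m) = (165 + m)*(m + 3*J))
5104 - W(D, A(-1, -2/(-1))) = 5104 - ((-1)² + 165*(-1) + 495*(-250) + 3*(-250)*(-1)) = 5104 - (1 - 165 - 123750 + 750) = 5104 - 1*(-123164) = 5104 + 123164 = 128268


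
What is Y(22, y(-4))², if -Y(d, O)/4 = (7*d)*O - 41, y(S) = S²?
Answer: 93934864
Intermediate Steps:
Y(d, O) = 164 - 28*O*d (Y(d, O) = -4*((7*d)*O - 41) = -4*(7*O*d - 41) = -4*(-41 + 7*O*d) = 164 - 28*O*d)
Y(22, y(-4))² = (164 - 28*(-4)²*22)² = (164 - 28*16*22)² = (164 - 9856)² = (-9692)² = 93934864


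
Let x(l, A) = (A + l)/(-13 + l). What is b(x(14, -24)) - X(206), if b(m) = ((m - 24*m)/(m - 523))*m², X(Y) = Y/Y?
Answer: -23533/533 ≈ -44.152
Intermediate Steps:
x(l, A) = (A + l)/(-13 + l)
X(Y) = 1
b(m) = -23*m³/(-523 + m) (b(m) = ((-23*m)/(-523 + m))*m² = (-23*m/(-523 + m))*m² = -23*m³/(-523 + m))
b(x(14, -24)) - X(206) = -23*((-24 + 14)/(-13 + 14))³/(-523 + (-24 + 14)/(-13 + 14)) - 1*1 = -23*(-10/1)³/(-523 - 10/1) - 1 = -23*(1*(-10))³/(-523 + 1*(-10)) - 1 = -23*(-10)³/(-523 - 10) - 1 = -23*(-1000)/(-533) - 1 = -23*(-1000)*(-1/533) - 1 = -23000/533 - 1 = -23533/533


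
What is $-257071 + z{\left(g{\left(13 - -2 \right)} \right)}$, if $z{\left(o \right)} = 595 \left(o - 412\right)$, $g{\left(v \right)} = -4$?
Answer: $-504591$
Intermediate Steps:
$z{\left(o \right)} = -245140 + 595 o$ ($z{\left(o \right)} = 595 \left(-412 + o\right) = -245140 + 595 o$)
$-257071 + z{\left(g{\left(13 - -2 \right)} \right)} = -257071 + \left(-245140 + 595 \left(-4\right)\right) = -257071 - 247520 = -504591$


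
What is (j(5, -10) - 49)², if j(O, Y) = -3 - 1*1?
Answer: 2809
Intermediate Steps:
j(O, Y) = -4 (j(O, Y) = -3 - 1 = -4)
(j(5, -10) - 49)² = (-4 - 49)² = (-53)² = 2809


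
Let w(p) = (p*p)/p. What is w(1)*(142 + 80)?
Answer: 222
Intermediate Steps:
w(p) = p (w(p) = p**2/p = p)
w(1)*(142 + 80) = 1*(142 + 80) = 1*222 = 222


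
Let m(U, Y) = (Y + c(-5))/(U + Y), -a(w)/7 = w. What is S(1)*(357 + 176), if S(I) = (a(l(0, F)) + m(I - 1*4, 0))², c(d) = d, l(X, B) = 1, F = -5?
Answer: 136448/9 ≈ 15161.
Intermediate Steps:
a(w) = -7*w
m(U, Y) = (-5 + Y)/(U + Y) (m(U, Y) = (Y - 5)/(U + Y) = (-5 + Y)/(U + Y))
S(I) = (-7 - 5/(-4 + I))² (S(I) = (-7*1 + (-5 + 0)/((I - 1*4) + 0))² = (-7 - 5/((I - 4) + 0))² = (-7 - 5/((-4 + I) + 0))² = (-7 - 5/(-4 + I))²)
S(1)*(357 + 176) = ((-23 + 7*1)²/(-4 + 1)²)*(357 + 176) = ((-23 + 7)²/(-3)²)*533 = ((-16)²*(⅑))*533 = (256*(⅑))*533 = (256/9)*533 = 136448/9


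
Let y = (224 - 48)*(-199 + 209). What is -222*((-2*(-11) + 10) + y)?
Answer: -397824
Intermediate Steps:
y = 1760 (y = 176*10 = 1760)
-222*((-2*(-11) + 10) + y) = -222*((-2*(-11) + 10) + 1760) = -222*((22 + 10) + 1760) = -222*(32 + 1760) = -222*1792 = -397824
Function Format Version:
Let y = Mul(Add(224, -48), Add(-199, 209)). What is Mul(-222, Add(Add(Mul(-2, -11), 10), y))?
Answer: -397824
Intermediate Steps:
y = 1760 (y = Mul(176, 10) = 1760)
Mul(-222, Add(Add(Mul(-2, -11), 10), y)) = Mul(-222, Add(Add(Mul(-2, -11), 10), 1760)) = Mul(-222, Add(Add(22, 10), 1760)) = Mul(-222, Add(32, 1760)) = Mul(-222, 1792) = -397824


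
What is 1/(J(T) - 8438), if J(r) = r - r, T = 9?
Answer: -1/8438 ≈ -0.00011851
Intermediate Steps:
J(r) = 0
1/(J(T) - 8438) = 1/(0 - 8438) = 1/(-8438) = -1/8438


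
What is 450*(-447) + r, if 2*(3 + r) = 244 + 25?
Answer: -402037/2 ≈ -2.0102e+5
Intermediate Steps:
r = 263/2 (r = -3 + (244 + 25)/2 = -3 + (½)*269 = -3 + 269/2 = 263/2 ≈ 131.50)
450*(-447) + r = 450*(-447) + 263/2 = -201150 + 263/2 = -402037/2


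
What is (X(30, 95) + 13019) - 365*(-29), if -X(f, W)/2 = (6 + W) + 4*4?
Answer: 23370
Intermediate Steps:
X(f, W) = -44 - 2*W (X(f, W) = -2*((6 + W) + 4*4) = -2*((6 + W) + 16) = -2*(22 + W) = -44 - 2*W)
(X(30, 95) + 13019) - 365*(-29) = ((-44 - 2*95) + 13019) - 365*(-29) = ((-44 - 190) + 13019) + 10585 = (-234 + 13019) + 10585 = 12785 + 10585 = 23370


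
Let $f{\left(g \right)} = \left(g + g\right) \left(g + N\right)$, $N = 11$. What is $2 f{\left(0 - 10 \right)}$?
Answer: $-40$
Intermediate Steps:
$f{\left(g \right)} = 2 g \left(11 + g\right)$ ($f{\left(g \right)} = \left(g + g\right) \left(g + 11\right) = 2 g \left(11 + g\right)$)
$2 f{\left(0 - 10 \right)} = 2 \cdot 2 \left(0 - 10\right) \left(11 + \left(0 - 10\right)\right) = 2 \cdot 2 \left(-10\right) \left(11 - 10\right) = 2 \cdot 2 \left(-10\right) 1 = 2 \left(-20\right) = -40$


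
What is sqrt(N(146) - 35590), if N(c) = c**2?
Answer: 3*I*sqrt(1586) ≈ 119.47*I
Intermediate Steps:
sqrt(N(146) - 35590) = sqrt(146**2 - 35590) = sqrt(21316 - 35590) = sqrt(-14274) = 3*I*sqrt(1586)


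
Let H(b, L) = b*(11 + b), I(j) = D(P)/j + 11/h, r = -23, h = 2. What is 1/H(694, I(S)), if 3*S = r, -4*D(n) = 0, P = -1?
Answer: 1/489270 ≈ 2.0439e-6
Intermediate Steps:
D(n) = 0 (D(n) = -¼*0 = 0)
S = -23/3 (S = (⅓)*(-23) = -23/3 ≈ -7.6667)
I(j) = 11/2 (I(j) = 0/j + 11/2 = 0 + 11*(½) = 0 + 11/2 = 11/2)
1/H(694, I(S)) = 1/(694*(11 + 694)) = 1/(694*705) = 1/489270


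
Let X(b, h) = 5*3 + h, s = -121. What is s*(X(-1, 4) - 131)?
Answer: 13552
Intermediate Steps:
X(b, h) = 15 + h
s*(X(-1, 4) - 131) = -121*((15 + 4) - 131) = -121*(19 - 131) = -121*(-112) = 13552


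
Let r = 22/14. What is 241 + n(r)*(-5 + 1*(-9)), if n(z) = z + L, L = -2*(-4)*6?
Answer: -453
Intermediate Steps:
r = 11/7 (r = 22*(1/14) = 11/7 ≈ 1.5714)
L = 48 (L = 8*6 = 48)
n(z) = 48 + z (n(z) = z + 48 = 48 + z)
241 + n(r)*(-5 + 1*(-9)) = 241 + (48 + 11/7)*(-5 + 1*(-9)) = 241 + 347*(-5 - 9)/7 = 241 + (347/7)*(-14) = 241 - 694 = -453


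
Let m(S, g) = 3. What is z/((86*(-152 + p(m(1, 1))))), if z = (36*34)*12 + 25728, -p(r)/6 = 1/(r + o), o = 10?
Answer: -131352/42613 ≈ -3.0824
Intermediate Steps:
p(r) = -6/(10 + r) (p(r) = -6/(r + 10) = -6/(10 + r))
z = 40416 (z = 1224*12 + 25728 = 14688 + 25728 = 40416)
z/((86*(-152 + p(m(1, 1))))) = 40416/((86*(-152 - 6/(10 + 3)))) = 40416/((86*(-152 - 6/13))) = 40416/((86*(-1982/13))) = 40416/(-170452/13) = 40416*(-13/170452) = -131352/42613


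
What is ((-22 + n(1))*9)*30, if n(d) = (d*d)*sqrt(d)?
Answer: -5670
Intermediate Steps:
n(d) = d**(5/2) (n(d) = d**2*sqrt(d) = d**(5/2))
((-22 + n(1))*9)*30 = ((-22 + 1**(5/2))*9)*30 = ((-22 + 1)*9)*30 = -21*9*30 = -189*30 = -5670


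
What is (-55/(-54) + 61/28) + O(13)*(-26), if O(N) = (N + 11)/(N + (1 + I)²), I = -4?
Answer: -209285/8316 ≈ -25.167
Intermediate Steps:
O(N) = (11 + N)/(9 + N) (O(N) = (N + 11)/(N + (1 - 4)²) = (11 + N)/(N + (-3)²) = (11 + N)/(N + 9) = (11 + N)/(9 + N))
(-55/(-54) + 61/28) + O(13)*(-26) = (-55/(-54) + 61/28) + ((11 + 13)/(9 + 13))*(-26) = (-55*(-1/54) + 61*(1/28)) + (24/22)*(-26) = (55/54 + 61/28) + ((1/22)*24)*(-26) = 2417/756 + (12/11)*(-26) = 2417/756 - 312/11 = -209285/8316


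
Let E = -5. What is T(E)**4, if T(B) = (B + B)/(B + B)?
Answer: 1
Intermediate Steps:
T(B) = 1 (T(B) = (2*B)/((2*B)) = (2*B)*(1/(2*B)) = 1)
T(E)**4 = 1**4 = 1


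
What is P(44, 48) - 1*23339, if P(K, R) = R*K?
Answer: -21227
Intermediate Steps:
P(K, R) = K*R
P(44, 48) - 1*23339 = 44*48 - 1*23339 = 2112 - 23339 = -21227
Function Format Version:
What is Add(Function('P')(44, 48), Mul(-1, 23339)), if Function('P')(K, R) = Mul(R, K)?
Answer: -21227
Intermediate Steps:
Function('P')(K, R) = Mul(K, R)
Add(Function('P')(44, 48), Mul(-1, 23339)) = Add(Mul(44, 48), Mul(-1, 23339)) = Add(2112, -23339) = -21227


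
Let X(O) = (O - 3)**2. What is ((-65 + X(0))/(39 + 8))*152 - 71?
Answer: -11849/47 ≈ -252.11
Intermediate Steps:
X(O) = (-3 + O)**2
((-65 + X(0))/(39 + 8))*152 - 71 = ((-65 + (-3 + 0)**2)/(39 + 8))*152 - 71 = ((-65 + (-3)**2)/47)*152 - 71 = ((-65 + 9)*(1/47))*152 - 71 = -56*1/47*152 - 71 = -56/47*152 - 71 = -8512/47 - 71 = -11849/47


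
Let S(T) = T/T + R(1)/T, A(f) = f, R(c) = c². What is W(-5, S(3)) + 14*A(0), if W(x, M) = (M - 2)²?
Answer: 4/9 ≈ 0.44444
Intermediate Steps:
S(T) = 1 + 1/T (S(T) = T/T + 1²/T = 1 + 1/T)
W(x, M) = (-2 + M)²
W(-5, S(3)) + 14*A(0) = (-2 + (1 + 3)/3)² + 14*0 = (-2 + (⅓)*4)² + 0 = (-2 + 4/3)² + 0 = (-⅔)² + 0 = 4/9 + 0 = 4/9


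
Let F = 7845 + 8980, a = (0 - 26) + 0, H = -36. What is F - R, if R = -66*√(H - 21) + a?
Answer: 16851 + 66*I*√57 ≈ 16851.0 + 498.29*I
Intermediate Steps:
a = -26 (a = -26 + 0 = -26)
F = 16825
R = -26 - 66*I*√57 (R = -66*√(-36 - 21) - 26 = -66*I*√57 - 26 = -26 - 66*I*√57 ≈ -26.0 - 498.29*I)
F - R = 16825 - (-26 - 66*I*√57) = 16825 + (26 + 66*I*√57) = 16851 + 66*I*√57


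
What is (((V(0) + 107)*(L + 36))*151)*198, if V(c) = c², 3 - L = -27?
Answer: 211139676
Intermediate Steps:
L = 30 (L = 3 - 1*(-27) = 3 + 27 = 30)
(((V(0) + 107)*(L + 36))*151)*198 = (((0² + 107)*(30 + 36))*151)*198 = (((0 + 107)*66)*151)*198 = ((107*66)*151)*198 = (7062*151)*198 = 1066362*198 = 211139676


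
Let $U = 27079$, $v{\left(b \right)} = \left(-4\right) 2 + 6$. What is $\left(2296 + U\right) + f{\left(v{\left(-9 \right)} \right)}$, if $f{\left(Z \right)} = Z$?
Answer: $29373$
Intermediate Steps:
$v{\left(b \right)} = -2$ ($v{\left(b \right)} = -8 + 6 = -2$)
$\left(2296 + U\right) + f{\left(v{\left(-9 \right)} \right)} = \left(2296 + 27079\right) - 2 = 29375 - 2 = 29373$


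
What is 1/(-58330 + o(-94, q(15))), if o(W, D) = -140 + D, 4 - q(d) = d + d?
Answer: -1/58496 ≈ -1.7095e-5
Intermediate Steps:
q(d) = 4 - 2*d (q(d) = 4 - (d + d) = 4 - 2*d)
1/(-58330 + o(-94, q(15))) = 1/(-58330 + (-140 + (4 - 2*15))) = 1/(-58330 + (-140 + (4 - 30))) = 1/(-58330 + (-140 - 26)) = 1/(-58330 - 166) = 1/(-58496) = -1/58496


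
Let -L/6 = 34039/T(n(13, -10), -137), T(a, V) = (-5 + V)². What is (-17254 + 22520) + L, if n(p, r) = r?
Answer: 52989695/10082 ≈ 5255.9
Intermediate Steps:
L = -102117/10082 (L = -204234/((-5 - 137)²) = -204234/((-142)²) = -204234/20164 = -6*34039/20164 = -102117/10082 ≈ -10.129)
(-17254 + 22520) + L = (-17254 + 22520) - 102117/10082 = 5266 - 102117/10082 = 52989695/10082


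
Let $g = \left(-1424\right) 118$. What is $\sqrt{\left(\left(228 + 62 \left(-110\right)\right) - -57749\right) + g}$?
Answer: $25 i \sqrt{187} \approx 341.87 i$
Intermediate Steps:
$g = -168032$
$\sqrt{\left(\left(228 + 62 \left(-110\right)\right) - -57749\right) + g} = \sqrt{\left(\left(228 + 62 \left(-110\right)\right) - -57749\right) - 168032} = \sqrt{\left(\left(228 - 6820\right) + 57749\right) - 168032} = \sqrt{\left(-6592 + 57749\right) - 168032} = \sqrt{51157 - 168032} = \sqrt{-116875} = 25 i \sqrt{187}$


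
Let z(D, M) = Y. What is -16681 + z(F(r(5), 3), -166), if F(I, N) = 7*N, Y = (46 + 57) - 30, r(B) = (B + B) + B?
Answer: -16608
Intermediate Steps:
r(B) = 3*B (r(B) = 2*B + B = 3*B)
Y = 73 (Y = 103 - 30 = 73)
z(D, M) = 73
-16681 + z(F(r(5), 3), -166) = -16681 + 73 = -16608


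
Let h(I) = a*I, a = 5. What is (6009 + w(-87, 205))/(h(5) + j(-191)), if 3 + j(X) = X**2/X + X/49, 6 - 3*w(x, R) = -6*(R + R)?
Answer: -111573/2824 ≈ -39.509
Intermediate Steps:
w(x, R) = 2 + 4*R (w(x, R) = 2 - (-2)*(R + R) = 2 - (-2)*2*R = 2 - (-4)*R = 2 + 4*R)
h(I) = 5*I
j(X) = -3 + 50*X/49 (j(X) = -3 + (X**2/X + X/49) = -3 + (X + X*(1/49)) = -3 + (X + X/49) = -3 + 50*X/49)
(6009 + w(-87, 205))/(h(5) + j(-191)) = (6009 + (2 + 4*205))/(5*5 + (-3 + (50/49)*(-191))) = (6009 + (2 + 820))/(25 + (-3 - 9550/49)) = (6009 + 822)/(25 - 9697/49) = 6831/(-8472/49) = 6831*(-49/8472) = -111573/2824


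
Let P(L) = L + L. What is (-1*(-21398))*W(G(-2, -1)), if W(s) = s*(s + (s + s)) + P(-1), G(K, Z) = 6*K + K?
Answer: 12539228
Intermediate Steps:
G(K, Z) = 7*K
P(L) = 2*L
W(s) = -2 + 3*s² (W(s) = s*(s + (s + s)) + 2*(-1) = s*(s + 2*s) - 2 = s*(3*s) - 2 = 3*s² - 2 = -2 + 3*s²)
(-1*(-21398))*W(G(-2, -1)) = (-1*(-21398))*(-2 + 3*(7*(-2))²) = 21398*(-2 + 3*(-14)²) = 21398*(-2 + 3*196) = 21398*(-2 + 588) = 21398*586 = 12539228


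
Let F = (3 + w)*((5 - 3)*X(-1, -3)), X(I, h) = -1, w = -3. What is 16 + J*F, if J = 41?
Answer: 16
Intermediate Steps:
F = 0 (F = (3 - 3)*((5 - 3)*(-1)) = 0*(2*(-1)) = 0*(-2) = 0)
16 + J*F = 16 + 41*0 = 16 + 0 = 16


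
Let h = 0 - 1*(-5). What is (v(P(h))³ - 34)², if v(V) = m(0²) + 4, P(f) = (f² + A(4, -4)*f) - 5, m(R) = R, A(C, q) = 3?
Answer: 900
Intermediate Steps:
h = 5 (h = 0 + 5 = 5)
P(f) = -5 + f² + 3*f (P(f) = (f² + 3*f) - 5 = -5 + f² + 3*f)
v(V) = 4 (v(V) = 0² + 4 = 0 + 4 = 4)
(v(P(h))³ - 34)² = (4³ - 34)² = (64 - 34)² = 30² = 900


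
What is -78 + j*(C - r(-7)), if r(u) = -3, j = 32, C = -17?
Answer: -526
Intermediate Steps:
-78 + j*(C - r(-7)) = -78 + 32*(-17 - 1*(-3)) = -78 + 32*(-17 + 3) = -78 + 32*(-14) = -78 - 448 = -526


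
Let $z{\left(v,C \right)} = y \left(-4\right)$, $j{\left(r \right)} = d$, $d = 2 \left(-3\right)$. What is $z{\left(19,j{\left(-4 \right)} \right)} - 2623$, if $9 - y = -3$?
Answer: $-2671$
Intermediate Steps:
$d = -6$
$y = 12$ ($y = 9 - -3 = 9 + 3 = 12$)
$j{\left(r \right)} = -6$
$z{\left(v,C \right)} = -48$ ($z{\left(v,C \right)} = 12 \left(-4\right) = -48$)
$z{\left(19,j{\left(-4 \right)} \right)} - 2623 = -48 - 2623 = -2671$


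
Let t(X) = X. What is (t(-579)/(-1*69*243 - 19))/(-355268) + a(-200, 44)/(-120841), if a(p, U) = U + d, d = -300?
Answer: 218084766707/102948395050424 ≈ 0.0021184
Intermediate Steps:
a(p, U) = -300 + U (a(p, U) = U - 300 = -300 + U)
(t(-579)/(-1*69*243 - 19))/(-355268) + a(-200, 44)/(-120841) = -579/(-1*69*243 - 19)/(-355268) + (-300 + 44)/(-120841) = -579/(-69*243 - 19)*(-1/355268) - 256*(-1/120841) = -579/(-16767 - 19)*(-1/355268) + 256/120841 = -579/(-16786)*(-1/355268) + 256/120841 = -579*(-1/16786)*(-1/355268) + 256/120841 = (579/16786)*(-1/355268) + 256/120841 = -579/5963528648 + 256/120841 = 218084766707/102948395050424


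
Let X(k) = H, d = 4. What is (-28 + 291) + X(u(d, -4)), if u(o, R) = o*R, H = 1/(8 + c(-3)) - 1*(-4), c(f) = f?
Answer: 1336/5 ≈ 267.20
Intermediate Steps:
H = 21/5 (H = 1/(8 - 3) - 1*(-4) = 1/5 + 4 = ⅕ + 4 = 21/5 ≈ 4.2000)
u(o, R) = R*o
X(k) = 21/5
(-28 + 291) + X(u(d, -4)) = (-28 + 291) + 21/5 = 263 + 21/5 = 1336/5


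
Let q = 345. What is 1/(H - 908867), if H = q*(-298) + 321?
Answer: -1/1011356 ≈ -9.8877e-7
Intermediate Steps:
H = -102489 (H = 345*(-298) + 321 = -102810 + 321 = -102489)
1/(H - 908867) = 1/(-102489 - 908867) = 1/(-1011356) = -1/1011356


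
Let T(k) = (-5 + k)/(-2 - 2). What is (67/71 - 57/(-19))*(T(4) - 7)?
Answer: -1890/71 ≈ -26.620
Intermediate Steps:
T(k) = 5/4 - k/4 (T(k) = (-5 + k)/(-4) = (-5 + k)*(-1/4) = 5/4 - k/4)
(67/71 - 57/(-19))*(T(4) - 7) = (67/71 - 57/(-19))*((5/4 - 1/4*4) - 7) = (67*(1/71) - 57*(-1/19))*((5/4 - 1) - 7) = (67/71 + 3)*(1/4 - 7) = (280/71)*(-27/4) = -1890/71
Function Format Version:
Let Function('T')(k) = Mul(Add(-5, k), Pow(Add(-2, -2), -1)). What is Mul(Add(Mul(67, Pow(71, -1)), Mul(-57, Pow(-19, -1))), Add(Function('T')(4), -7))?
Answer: Rational(-1890, 71) ≈ -26.620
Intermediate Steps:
Function('T')(k) = Add(Rational(5, 4), Mul(Rational(-1, 4), k)) (Function('T')(k) = Mul(Add(-5, k), Pow(-4, -1)) = Mul(Add(-5, k), Rational(-1, 4)) = Add(Rational(5, 4), Mul(Rational(-1, 4), k)))
Mul(Add(Mul(67, Pow(71, -1)), Mul(-57, Pow(-19, -1))), Add(Function('T')(4), -7)) = Mul(Add(Mul(67, Pow(71, -1)), Mul(-57, Pow(-19, -1))), Add(Add(Rational(5, 4), Mul(Rational(-1, 4), 4)), -7)) = Mul(Add(Mul(67, Rational(1, 71)), Mul(-57, Rational(-1, 19))), Add(Add(Rational(5, 4), -1), -7)) = Mul(Add(Rational(67, 71), 3), Add(Rational(1, 4), -7)) = Mul(Rational(280, 71), Rational(-27, 4)) = Rational(-1890, 71)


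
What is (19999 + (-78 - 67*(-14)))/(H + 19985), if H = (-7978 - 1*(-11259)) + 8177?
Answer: 6953/10481 ≈ 0.66339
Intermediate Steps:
H = 11458 (H = (-7978 + 11259) + 8177 = 3281 + 8177 = 11458)
(19999 + (-78 - 67*(-14)))/(H + 19985) = (19999 + (-78 - 67*(-14)))/(11458 + 19985) = (19999 + (-78 + 938))/31443 = (19999 + 860)*(1/31443) = 20859*(1/31443) = 6953/10481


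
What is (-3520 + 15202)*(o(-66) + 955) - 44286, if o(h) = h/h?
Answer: 11123706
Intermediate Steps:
o(h) = 1
(-3520 + 15202)*(o(-66) + 955) - 44286 = (-3520 + 15202)*(1 + 955) - 44286 = 11682*956 - 44286 = 11167992 - 44286 = 11123706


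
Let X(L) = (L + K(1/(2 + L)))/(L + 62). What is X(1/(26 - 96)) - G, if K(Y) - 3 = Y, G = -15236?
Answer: 9189185507/603121 ≈ 15236.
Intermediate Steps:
K(Y) = 3 + Y
X(L) = (3 + L + 1/(2 + L))/(62 + L) (X(L) = (L + (3 + 1/(2 + L)))/(L + 62) = (3 + L + 1/(2 + L))/(62 + L))
X(1/(26 - 96)) - G = (7 + 3/(26 - 96) + (2 + 1/(26 - 96))/(26 - 96))/((2 + 1/(26 - 96))*(62 + 1/(26 - 96))) - 1*(-15236) = (7 + 3/(-70) + (2 + 1/(-70))/(-70))/((2 + 1/(-70))*(62 + 1/(-70))) + 15236 = (7 + 3*(-1/70) - (2 - 1/70)/70)/((2 - 1/70)*(62 - 1/70)) + 15236 = (7 - 3/70 - 1/70*139/70)/((139/70)*(4339/70)) + 15236 = (70/139)*(70/4339)*(7 - 3/70 - 139/4900) + 15236 = (70/139)*(70/4339)*(33951/4900) + 15236 = 33951/603121 + 15236 = 9189185507/603121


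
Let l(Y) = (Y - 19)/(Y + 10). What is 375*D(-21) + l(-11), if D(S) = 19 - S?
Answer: 15030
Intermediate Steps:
l(Y) = (-19 + Y)/(10 + Y)
375*D(-21) + l(-11) = 375*(19 - 1*(-21)) + (-19 - 11)/(10 - 11) = 375*(19 + 21) - 30/(-1) = 375*40 - 1*(-30) = 15000 + 30 = 15030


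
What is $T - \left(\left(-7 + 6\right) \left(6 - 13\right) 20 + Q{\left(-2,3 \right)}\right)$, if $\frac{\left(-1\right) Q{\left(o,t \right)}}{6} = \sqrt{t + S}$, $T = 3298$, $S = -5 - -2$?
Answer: $3158$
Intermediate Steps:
$S = -3$ ($S = -5 + 2 = -3$)
$Q{\left(o,t \right)} = - 6 \sqrt{-3 + t}$ ($Q{\left(o,t \right)} = - 6 \sqrt{t - 3} = - 6 \sqrt{-3 + t}$)
$T - \left(\left(-7 + 6\right) \left(6 - 13\right) 20 + Q{\left(-2,3 \right)}\right) = 3298 - \left(\left(-7 + 6\right) \left(6 - 13\right) 20 - 6 \sqrt{-3 + 3}\right) = 3298 - \left(\left(-1\right) \left(-7\right) 20 - 6 \sqrt{0}\right) = 3298 - \left(7 \cdot 20 - 0\right) = 3298 - \left(140 + 0\right) = 3298 - 140 = 3158$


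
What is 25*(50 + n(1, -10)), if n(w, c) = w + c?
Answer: 1025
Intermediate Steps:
n(w, c) = c + w
25*(50 + n(1, -10)) = 25*(50 + (-10 + 1)) = 25*(50 - 9) = 25*41 = 1025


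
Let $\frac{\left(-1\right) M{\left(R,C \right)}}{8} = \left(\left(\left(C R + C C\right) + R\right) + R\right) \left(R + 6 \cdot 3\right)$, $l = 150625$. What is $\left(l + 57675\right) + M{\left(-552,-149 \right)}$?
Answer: $441698140$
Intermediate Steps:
$M{\left(R,C \right)} = - 8 \left(18 + R\right) \left(C^{2} + 2 R + C R\right)$ ($M{\left(R,C \right)} = - 8 \left(\left(\left(C R + C C\right) + R\right) + R\right) \left(R + 6 \cdot 3\right) = - 8 \left(\left(\left(C R + C^{2}\right) + R\right) + R\right) \left(R + 18\right) = - 8 \left(\left(\left(C^{2} + C R\right) + R\right) + R\right) \left(18 + R\right) = - 8 \left(\left(R + C^{2} + C R\right) + R\right) \left(18 + R\right) = - 8 \left(C^{2} + 2 R + C R\right) \left(18 + R\right) = - 8 \left(18 + R\right) \left(C^{2} + 2 R + C R\right)$)
$\left(l + 57675\right) + M{\left(-552,-149 \right)} = \left(150625 + 57675\right) - \left(-158976 - 358331904 - 94842672 + 11843712\right) = 208300 - \left(19756944 - 363207168 - 98039616\right) = 208300 + \left(158976 - 3196944 - 4875264 - 11843712 + 363207168 + 98039616\right) = 208300 + 441489840 = 441698140$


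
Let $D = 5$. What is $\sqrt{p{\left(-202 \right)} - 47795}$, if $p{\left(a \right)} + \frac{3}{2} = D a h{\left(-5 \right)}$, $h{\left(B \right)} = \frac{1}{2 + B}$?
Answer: $\frac{i \sqrt{1708554}}{6} \approx 217.85 i$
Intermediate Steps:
$p{\left(a \right)} = - \frac{3}{2} - \frac{5 a}{3}$ ($p{\left(a \right)} = - \frac{3}{2} + \frac{5 a}{2 - 5} = - \frac{3}{2} + \frac{5 a}{-3} = - \frac{3}{2} + 5 a \left(- \frac{1}{3}\right) = - \frac{3}{2} - \frac{5 a}{3}$)
$\sqrt{p{\left(-202 \right)} - 47795} = \sqrt{\left(- \frac{3}{2} - - \frac{1010}{3}\right) - 47795} = \sqrt{\left(- \frac{3}{2} + \frac{1010}{3}\right) - 47795} = \sqrt{\frac{2011}{6} - 47795} = \sqrt{- \frac{284759}{6}} = \frac{i \sqrt{1708554}}{6}$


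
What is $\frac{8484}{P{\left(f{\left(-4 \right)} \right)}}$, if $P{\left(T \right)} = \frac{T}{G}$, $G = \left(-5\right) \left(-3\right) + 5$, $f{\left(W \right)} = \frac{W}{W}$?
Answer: $169680$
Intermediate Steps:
$f{\left(W \right)} = 1$
$G = 20$ ($G = 15 + 5 = 20$)
$P{\left(T \right)} = \frac{T}{20}$
$\frac{8484}{P{\left(f{\left(-4 \right)} \right)}} = \frac{8484}{\frac{1}{20} \cdot 1} = 8484 \frac{1}{\frac{1}{20}} = 8484 \cdot 20 = 169680$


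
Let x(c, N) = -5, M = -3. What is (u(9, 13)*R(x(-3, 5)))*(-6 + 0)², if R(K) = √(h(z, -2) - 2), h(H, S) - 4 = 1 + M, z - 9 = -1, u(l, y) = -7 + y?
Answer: 0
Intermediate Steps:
z = 8 (z = 9 - 1 = 8)
h(H, S) = 2 (h(H, S) = 4 + (1 - 3) = 4 - 2 = 2)
R(K) = 0 (R(K) = √(2 - 2) = √0 = 0)
(u(9, 13)*R(x(-3, 5)))*(-6 + 0)² = ((-7 + 13)*0)*(-6 + 0)² = (6*0)*(-6)² = 0*36 = 0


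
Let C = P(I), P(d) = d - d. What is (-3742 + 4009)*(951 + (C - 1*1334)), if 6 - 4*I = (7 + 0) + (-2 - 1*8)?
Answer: -102261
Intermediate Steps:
I = 9/4 (I = 3/2 - ((7 + 0) + (-2 - 1*8))/4 = 3/2 - (7 + (-2 - 8))/4 = 3/2 - (7 - 10)/4 = 3/2 - 1/4*(-3) = 3/2 + 3/4 = 9/4 ≈ 2.2500)
P(d) = 0
C = 0
(-3742 + 4009)*(951 + (C - 1*1334)) = (-3742 + 4009)*(951 + (0 - 1*1334)) = 267*(951 + (0 - 1334)) = 267*(951 - 1334) = 267*(-383) = -102261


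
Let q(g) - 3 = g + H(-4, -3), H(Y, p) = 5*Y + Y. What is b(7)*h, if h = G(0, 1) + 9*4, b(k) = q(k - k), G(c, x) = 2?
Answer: -798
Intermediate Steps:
H(Y, p) = 6*Y
q(g) = -21 + g (q(g) = 3 + (g + 6*(-4)) = 3 + (g - 24) = 3 + (-24 + g) = -21 + g)
b(k) = -21 (b(k) = -21 + (k - k) = -21 + 0 = -21)
h = 38 (h = 2 + 9*4 = 2 + 36 = 38)
b(7)*h = -21*38 = -798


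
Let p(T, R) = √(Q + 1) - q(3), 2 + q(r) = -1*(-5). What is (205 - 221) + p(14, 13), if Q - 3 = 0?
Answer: -17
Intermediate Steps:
q(r) = 3 (q(r) = -2 - 1*(-5) = -2 + 5 = 3)
Q = 3 (Q = 3 + 0 = 3)
p(T, R) = -1 (p(T, R) = √(3 + 1) - 1*3 = √4 - 3 = 2 - 3 = -1)
(205 - 221) + p(14, 13) = (205 - 221) - 1 = -16 - 1 = -17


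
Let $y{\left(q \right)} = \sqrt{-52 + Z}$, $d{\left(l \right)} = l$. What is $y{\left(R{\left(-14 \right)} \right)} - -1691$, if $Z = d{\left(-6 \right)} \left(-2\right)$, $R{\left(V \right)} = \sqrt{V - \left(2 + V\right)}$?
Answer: $1691 + 2 i \sqrt{10} \approx 1691.0 + 6.3246 i$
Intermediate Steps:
$R{\left(V \right)} = i \sqrt{2}$ ($R{\left(V \right)} = \sqrt{-2} = i \sqrt{2}$)
$Z = 12$ ($Z = \left(-6\right) \left(-2\right) = 12$)
$y{\left(q \right)} = 2 i \sqrt{10}$ ($y{\left(q \right)} = \sqrt{-52 + 12} = \sqrt{-40} = 2 i \sqrt{10}$)
$y{\left(R{\left(-14 \right)} \right)} - -1691 = 2 i \sqrt{10} - -1691 = 2 i \sqrt{10} + 1691 = 1691 + 2 i \sqrt{10}$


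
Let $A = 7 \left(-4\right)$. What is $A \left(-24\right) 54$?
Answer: $36288$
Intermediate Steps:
$A = -28$
$A \left(-24\right) 54 = \left(-28\right) \left(-24\right) 54 = 672 \cdot 54 = 36288$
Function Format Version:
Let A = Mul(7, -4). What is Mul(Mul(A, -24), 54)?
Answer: 36288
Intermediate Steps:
A = -28
Mul(Mul(A, -24), 54) = Mul(Mul(-28, -24), 54) = Mul(672, 54) = 36288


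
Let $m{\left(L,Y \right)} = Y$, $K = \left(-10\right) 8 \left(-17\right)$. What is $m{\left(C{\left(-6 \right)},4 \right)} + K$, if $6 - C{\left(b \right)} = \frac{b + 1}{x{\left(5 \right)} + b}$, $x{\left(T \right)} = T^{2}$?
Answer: $1364$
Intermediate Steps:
$K = 1360$ ($K = \left(-80\right) \left(-17\right) = 1360$)
$C{\left(b \right)} = 6 - \frac{1 + b}{25 + b}$ ($C{\left(b \right)} = 6 - \frac{b + 1}{5^{2} + b} = 6 - \frac{1 + b}{25 + b}$)
$m{\left(C{\left(-6 \right)},4 \right)} + K = 4 + 1360 = 1364$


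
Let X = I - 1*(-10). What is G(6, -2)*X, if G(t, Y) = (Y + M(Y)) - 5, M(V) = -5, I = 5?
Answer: -180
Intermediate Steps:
G(t, Y) = -10 + Y (G(t, Y) = (Y - 5) - 5 = (-5 + Y) - 5 = -10 + Y)
X = 15 (X = 5 - 1*(-10) = 5 + 10 = 15)
G(6, -2)*X = (-10 - 2)*15 = -12*15 = -180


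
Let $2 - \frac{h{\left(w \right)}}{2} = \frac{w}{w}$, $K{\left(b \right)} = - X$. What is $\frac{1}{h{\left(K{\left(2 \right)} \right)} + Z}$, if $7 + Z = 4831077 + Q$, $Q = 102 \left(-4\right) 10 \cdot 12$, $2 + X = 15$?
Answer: $\frac{1}{4782112} \approx 2.0911 \cdot 10^{-7}$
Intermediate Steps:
$X = 13$ ($X = -2 + 15 = 13$)
$K{\left(b \right)} = -13$ ($K{\left(b \right)} = \left(-1\right) 13 = -13$)
$h{\left(w \right)} = 2$ ($h{\left(w \right)} = 4 - 2 \frac{w}{w} = 4 - 2 = 2$)
$Q = -48960$ ($Q = 102 \left(\left(-40\right) 12\right) = 102 \left(-480\right) = -48960$)
$Z = 4782110$ ($Z = -7 + \left(4831077 - 48960\right) = -7 + 4782117 = 4782110$)
$\frac{1}{h{\left(K{\left(2 \right)} \right)} + Z} = \frac{1}{2 + 4782110} = \frac{1}{4782112}$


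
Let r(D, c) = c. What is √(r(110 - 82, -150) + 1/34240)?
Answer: I*√2747759465/4280 ≈ 12.247*I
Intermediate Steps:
√(r(110 - 82, -150) + 1/34240) = √(-150 + 1/34240) = √(-5135999/34240) = I*√2747759465/4280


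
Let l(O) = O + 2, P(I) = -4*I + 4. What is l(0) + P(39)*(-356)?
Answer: 54114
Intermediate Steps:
P(I) = 4 - 4*I
l(O) = 2 + O
l(0) + P(39)*(-356) = (2 + 0) + (4 - 4*39)*(-356) = 2 + (4 - 156)*(-356) = 2 - 152*(-356) = 2 + 54112 = 54114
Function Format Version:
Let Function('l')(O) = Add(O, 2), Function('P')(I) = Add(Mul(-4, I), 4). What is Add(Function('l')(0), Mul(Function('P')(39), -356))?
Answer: 54114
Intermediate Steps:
Function('P')(I) = Add(4, Mul(-4, I))
Function('l')(O) = Add(2, O)
Add(Function('l')(0), Mul(Function('P')(39), -356)) = Add(Add(2, 0), Mul(Add(4, Mul(-4, 39)), -356)) = Add(2, Mul(Add(4, -156), -356)) = Add(2, Mul(-152, -356)) = Add(2, 54112) = 54114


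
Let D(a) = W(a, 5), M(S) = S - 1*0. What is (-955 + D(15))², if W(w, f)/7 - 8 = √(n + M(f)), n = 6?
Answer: 808740 - 12586*√11 ≈ 7.6700e+5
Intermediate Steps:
M(S) = S (M(S) = S + 0 = S)
W(w, f) = 56 + 7*√(6 + f)
D(a) = 56 + 7*√11 (D(a) = 56 + 7*√(6 + 5) = 56 + 7*√11)
(-955 + D(15))² = (-955 + (56 + 7*√11))² = (-899 + 7*√11)²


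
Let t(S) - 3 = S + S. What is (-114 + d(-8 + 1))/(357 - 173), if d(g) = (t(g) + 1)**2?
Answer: -7/92 ≈ -0.076087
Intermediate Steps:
t(S) = 3 + 2*S (t(S) = 3 + (S + S) = 3 + 2*S)
d(g) = (4 + 2*g)**2 (d(g) = ((3 + 2*g) + 1)**2 = (4 + 2*g)**2)
(-114 + d(-8 + 1))/(357 - 173) = (-114 + 4*(2 + (-8 + 1))**2)/(357 - 173) = (-114 + 4*(2 - 7)**2)/184 = (-114 + 4*(-5)**2)*(1/184) = (-114 + 4*25)*(1/184) = (-114 + 100)*(1/184) = -14*1/184 = -7/92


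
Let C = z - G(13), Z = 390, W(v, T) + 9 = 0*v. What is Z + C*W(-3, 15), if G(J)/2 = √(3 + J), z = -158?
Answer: 1884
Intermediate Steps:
W(v, T) = -9 (W(v, T) = -9 + 0*v = -9 + 0 = -9)
G(J) = 2*√(3 + J)
C = -166 (C = -158 - 2*√(3 + 13) = -158 - 2*√16 = -158 - 2*4 = -158 - 1*8 = -158 - 8 = -166)
Z + C*W(-3, 15) = 390 - 166*(-9) = 390 + 1494 = 1884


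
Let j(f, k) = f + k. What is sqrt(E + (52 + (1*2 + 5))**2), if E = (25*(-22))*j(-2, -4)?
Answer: sqrt(6781) ≈ 82.347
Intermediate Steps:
E = 3300 (E = (25*(-22))*(-2 - 4) = -550*(-6) = 3300)
sqrt(E + (52 + (1*2 + 5))**2) = sqrt(3300 + (52 + (1*2 + 5))**2) = sqrt(3300 + (52 + (2 + 5))**2) = sqrt(3300 + (52 + 7)**2) = sqrt(3300 + 59**2) = sqrt(3300 + 3481) = sqrt(6781)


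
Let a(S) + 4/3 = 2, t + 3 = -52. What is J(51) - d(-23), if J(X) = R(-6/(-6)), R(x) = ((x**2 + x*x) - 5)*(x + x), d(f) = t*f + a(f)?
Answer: -3815/3 ≈ -1271.7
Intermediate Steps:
t = -55 (t = -3 - 52 = -55)
a(S) = 2/3 (a(S) = -4/3 + 2 = 2/3)
d(f) = 2/3 - 55*f (d(f) = -55*f + 2/3 = 2/3 - 55*f)
R(x) = 2*x*(-5 + 2*x**2) (R(x) = ((x**2 + x**2) - 5)*(2*x) = (2*x**2 - 5)*(2*x) = (-5 + 2*x**2)*(2*x) = 2*x*(-5 + 2*x**2))
J(X) = -6 (J(X) = -(-60)/(-6) + 4*(-6/(-6))**3 = -(-60)*(-1)/6 + 4*(-6*(-1/6))**3 = -10*1 + 4*1**3 = -10 + 4*1 = -10 + 4 = -6)
J(51) - d(-23) = -6 - (2/3 - 55*(-23)) = -6 - (2/3 + 1265) = -6 - 1*3797/3 = -6 - 3797/3 = -3815/3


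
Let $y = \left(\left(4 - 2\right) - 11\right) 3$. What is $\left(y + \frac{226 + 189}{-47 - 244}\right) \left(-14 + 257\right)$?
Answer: $- \frac{670032}{97} \approx -6907.5$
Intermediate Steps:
$y = -27$ ($y = \left(\left(4 - 2\right) - 11\right) 3 = \left(2 - 11\right) 3 = \left(-9\right) 3 = -27$)
$\left(y + \frac{226 + 189}{-47 - 244}\right) \left(-14 + 257\right) = \left(-27 + \frac{226 + 189}{-47 - 244}\right) \left(-14 + 257\right) = \left(-27 + \frac{415}{-291}\right) 243 = \left(-27 + 415 \left(- \frac{1}{291}\right)\right) 243 = \left(-27 - \frac{415}{291}\right) 243 = \left(- \frac{8272}{291}\right) 243 = - \frac{670032}{97}$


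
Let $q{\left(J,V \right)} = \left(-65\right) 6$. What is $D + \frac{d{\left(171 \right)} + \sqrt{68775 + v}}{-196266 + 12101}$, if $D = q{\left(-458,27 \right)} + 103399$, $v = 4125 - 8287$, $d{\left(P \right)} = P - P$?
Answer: $103009 - \frac{\sqrt{64613}}{184165} \approx 1.0301 \cdot 10^{5}$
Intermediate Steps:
$q{\left(J,V \right)} = -390$
$d{\left(P \right)} = 0$
$v = -4162$ ($v = 4125 - 8287 = -4162$)
$D = 103009$ ($D = -390 + 103399 = 103009$)
$D + \frac{d{\left(171 \right)} + \sqrt{68775 + v}}{-196266 + 12101} = 103009 + \frac{0 + \sqrt{68775 - 4162}}{-196266 + 12101} = 103009 + \frac{0 + \sqrt{64613}}{-184165} = 103009 + \sqrt{64613} \left(- \frac{1}{184165}\right) = 103009 - \frac{\sqrt{64613}}{184165}$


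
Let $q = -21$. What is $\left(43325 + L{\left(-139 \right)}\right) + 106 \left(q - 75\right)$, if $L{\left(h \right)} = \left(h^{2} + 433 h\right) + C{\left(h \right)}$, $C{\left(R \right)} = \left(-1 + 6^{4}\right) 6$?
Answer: $53$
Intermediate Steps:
$C{\left(R \right)} = 7770$ ($C{\left(R \right)} = \left(-1 + 1296\right) 6 = 1295 \cdot 6 = 7770$)
$L{\left(h \right)} = 7770 + h^{2} + 433 h$ ($L{\left(h \right)} = \left(h^{2} + 433 h\right) + 7770 = 7770 + h^{2} + 433 h$)
$\left(43325 + L{\left(-139 \right)}\right) + 106 \left(q - 75\right) = \left(43325 + \left(7770 + \left(-139\right)^{2} + 433 \left(-139\right)\right)\right) + 106 \left(-21 - 75\right) = \left(43325 + \left(7770 + 19321 - 60187\right)\right) + 106 \left(-96\right) = \left(43325 - 33096\right) - 10176 = 10229 - 10176 = 53$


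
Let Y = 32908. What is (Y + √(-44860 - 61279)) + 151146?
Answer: 184054 + I*√106139 ≈ 1.8405e+5 + 325.79*I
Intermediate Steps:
(Y + √(-44860 - 61279)) + 151146 = (32908 + √(-44860 - 61279)) + 151146 = (32908 + √(-106139)) + 151146 = (32908 + I*√106139) + 151146 = 184054 + I*√106139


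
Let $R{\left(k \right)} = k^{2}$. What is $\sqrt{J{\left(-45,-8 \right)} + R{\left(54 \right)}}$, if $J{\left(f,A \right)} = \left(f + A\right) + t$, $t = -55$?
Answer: $6 \sqrt{78} \approx 52.991$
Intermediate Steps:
$J{\left(f,A \right)} = -55 + A + f$ ($J{\left(f,A \right)} = \left(f + A\right) - 55 = \left(A + f\right) - 55 = -55 + A + f$)
$\sqrt{J{\left(-45,-8 \right)} + R{\left(54 \right)}} = \sqrt{\left(-55 - 8 - 45\right) + 54^{2}} = \sqrt{-108 + 2916} = \sqrt{2808} = 6 \sqrt{78}$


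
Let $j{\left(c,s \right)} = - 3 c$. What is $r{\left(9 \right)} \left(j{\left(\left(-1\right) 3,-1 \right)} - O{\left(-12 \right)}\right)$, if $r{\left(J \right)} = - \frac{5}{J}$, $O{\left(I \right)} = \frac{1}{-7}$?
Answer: $- \frac{320}{63} \approx -5.0794$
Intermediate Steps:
$O{\left(I \right)} = - \frac{1}{7}$
$r{\left(9 \right)} \left(j{\left(\left(-1\right) 3,-1 \right)} - O{\left(-12 \right)}\right) = - \frac{5}{9} \left(- 3 \left(\left(-1\right) 3\right) - - \frac{1}{7}\right) = \left(-5\right) \frac{1}{9} \left(\left(-3\right) \left(-3\right) + \frac{1}{7}\right) = - \frac{5 \left(9 + \frac{1}{7}\right)}{9} = \left(- \frac{5}{9}\right) \frac{64}{7} = - \frac{320}{63}$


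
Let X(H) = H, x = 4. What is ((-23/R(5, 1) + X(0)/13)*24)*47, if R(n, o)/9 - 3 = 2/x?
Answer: -17296/21 ≈ -823.62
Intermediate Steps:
R(n, o) = 63/2 (R(n, o) = 27 + 9*(2/4) = 27 + 9*(2*(¼)) = 27 + 9*(½) = 27 + 9/2 = 63/2)
((-23/R(5, 1) + X(0)/13)*24)*47 = ((-23/63/2 + 0/13)*24)*47 = ((-23*2/63 + 0*(1/13))*24)*47 = ((-46/63 + 0)*24)*47 = -46/63*24*47 = -368/21*47 = -17296/21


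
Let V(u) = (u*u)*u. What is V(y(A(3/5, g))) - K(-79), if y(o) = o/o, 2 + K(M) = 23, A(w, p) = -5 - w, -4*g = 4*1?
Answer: -20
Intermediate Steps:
g = -1 ≈ -1.0000
K(M) = 21 (K(M) = -2 + 23 = 21)
y(o) = 1
V(u) = u³ (V(u) = u²*u = u³)
V(y(A(3/5, g))) - K(-79) = 1³ - 1*21 = 1 - 21 = -20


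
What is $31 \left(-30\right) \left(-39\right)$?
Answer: $36270$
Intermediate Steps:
$31 \left(-30\right) \left(-39\right) = \left(-930\right) \left(-39\right) = 36270$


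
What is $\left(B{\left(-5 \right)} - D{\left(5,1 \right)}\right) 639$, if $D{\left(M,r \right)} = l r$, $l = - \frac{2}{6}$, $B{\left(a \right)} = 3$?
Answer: $2130$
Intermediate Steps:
$l = - \frac{1}{3}$ ($l = \left(-2\right) \frac{1}{6} = - \frac{1}{3} \approx -0.33333$)
$D{\left(M,r \right)} = - \frac{r}{3}$
$\left(B{\left(-5 \right)} - D{\left(5,1 \right)}\right) 639 = \left(3 - \left(- \frac{1}{3}\right) 1\right) 639 = \left(3 - - \frac{1}{3}\right) 639 = \left(3 + \frac{1}{3}\right) 639 = \frac{10}{3} \cdot 639 = 2130$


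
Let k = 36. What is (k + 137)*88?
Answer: 15224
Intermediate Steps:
(k + 137)*88 = (36 + 137)*88 = 173*88 = 15224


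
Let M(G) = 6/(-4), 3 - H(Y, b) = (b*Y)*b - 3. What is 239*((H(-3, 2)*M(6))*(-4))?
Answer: 25812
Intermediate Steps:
H(Y, b) = 6 - Y*b² (H(Y, b) = 3 - ((b*Y)*b - 3) = 3 - ((Y*b)*b - 3) = 3 - (Y*b² - 3) = 3 - (-3 + Y*b²) = 3 + (3 - Y*b²) = 6 - Y*b²)
M(G) = -3/2 (M(G) = 6*(-¼) = -3/2)
239*((H(-3, 2)*M(6))*(-4)) = 239*(((6 - 1*(-3)*2²)*(-3/2))*(-4)) = 239*(((6 - 1*(-3)*4)*(-3/2))*(-4)) = 239*(((6 + 12)*(-3/2))*(-4)) = 239*((18*(-3/2))*(-4)) = 239*(-27*(-4)) = 239*108 = 25812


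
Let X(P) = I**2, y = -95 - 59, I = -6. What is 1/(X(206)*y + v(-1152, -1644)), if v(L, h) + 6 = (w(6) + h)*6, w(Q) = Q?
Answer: -1/15378 ≈ -6.5028e-5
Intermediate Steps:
y = -154
X(P) = 36 (X(P) = (-6)**2 = 36)
v(L, h) = 30 + 6*h (v(L, h) = -6 + (6 + h)*6 = -6 + (36 + 6*h) = 30 + 6*h)
1/(X(206)*y + v(-1152, -1644)) = 1/(36*(-154) + (30 + 6*(-1644))) = 1/(-5544 + (30 - 9864)) = 1/(-5544 - 9834) = 1/(-15378) = -1/15378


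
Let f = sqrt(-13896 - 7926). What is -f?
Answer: -I*sqrt(21822) ≈ -147.72*I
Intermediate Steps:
f = I*sqrt(21822) (f = sqrt(-21822) = I*sqrt(21822) ≈ 147.72*I)
-f = -I*sqrt(21822)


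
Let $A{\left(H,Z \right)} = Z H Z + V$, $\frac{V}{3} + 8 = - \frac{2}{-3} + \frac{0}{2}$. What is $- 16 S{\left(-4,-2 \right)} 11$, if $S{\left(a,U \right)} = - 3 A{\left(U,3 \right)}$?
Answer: $-21120$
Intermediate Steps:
$V = -22$ ($V = -24 + 3 \left(- \frac{2}{-3} + \frac{0}{2}\right) = -24 + 3 \left(\left(-2\right) \left(- \frac{1}{3}\right) + 0 \cdot \frac{1}{2}\right) = -24 + 3 \left(\frac{2}{3} + 0\right) = -24 + 3 \cdot \frac{2}{3} = -24 + 2 = -22$)
$A{\left(H,Z \right)} = -22 + H Z^{2}$ ($A{\left(H,Z \right)} = Z H Z - 22 = H Z Z - 22 = H Z^{2} - 22 = -22 + H Z^{2}$)
$S{\left(a,U \right)} = 66 - 27 U$ ($S{\left(a,U \right)} = - 3 \left(-22 + U 3^{2}\right) = - 3 \left(-22 + U 9\right) = - 3 \left(-22 + 9 U\right) = 66 - 27 U$)
$- 16 S{\left(-4,-2 \right)} 11 = - 16 \left(66 - -54\right) 11 = - 16 \left(66 + 54\right) 11 = \left(-16\right) 120 \cdot 11 = \left(-1920\right) 11 = -21120$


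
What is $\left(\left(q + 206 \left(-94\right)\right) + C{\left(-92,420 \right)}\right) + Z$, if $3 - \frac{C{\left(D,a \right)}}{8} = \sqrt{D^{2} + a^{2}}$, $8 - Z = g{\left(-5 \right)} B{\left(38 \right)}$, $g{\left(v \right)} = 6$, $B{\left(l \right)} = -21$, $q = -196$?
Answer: $-19402 - 32 \sqrt{11554} \approx -22842.0$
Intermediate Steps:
$Z = 134$ ($Z = 8 - 6 \left(-21\right) = 8 - -126 = 8 + 126 = 134$)
$C{\left(D,a \right)} = 24 - 8 \sqrt{D^{2} + a^{2}}$
$\left(\left(q + 206 \left(-94\right)\right) + C{\left(-92,420 \right)}\right) + Z = \left(\left(-196 + 206 \left(-94\right)\right) + \left(24 - 8 \sqrt{\left(-92\right)^{2} + 420^{2}}\right)\right) + 134 = \left(\left(-196 - 19364\right) + \left(24 - 8 \sqrt{8464 + 176400}\right)\right) + 134 = \left(-19560 + \left(24 - 8 \sqrt{184864}\right)\right) + 134 = \left(-19560 + \left(24 - 8 \cdot 4 \sqrt{11554}\right)\right) + 134 = \left(-19560 + \left(24 - 32 \sqrt{11554}\right)\right) + 134 = \left(-19536 - 32 \sqrt{11554}\right) + 134 = -19402 - 32 \sqrt{11554}$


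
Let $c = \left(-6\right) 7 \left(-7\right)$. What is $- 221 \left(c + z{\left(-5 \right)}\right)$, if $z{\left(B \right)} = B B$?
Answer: $-70499$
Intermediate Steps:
$z{\left(B \right)} = B^{2}$
$c = 294$ ($c = \left(-42\right) \left(-7\right) = 294$)
$- 221 \left(c + z{\left(-5 \right)}\right) = - 221 \left(294 + \left(-5\right)^{2}\right) = - 221 \left(294 + 25\right) = \left(-221\right) 319 = -70499$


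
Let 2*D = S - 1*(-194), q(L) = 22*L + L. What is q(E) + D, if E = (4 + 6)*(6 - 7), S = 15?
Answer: -251/2 ≈ -125.50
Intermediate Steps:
E = -10 (E = 10*(-1) = -10)
q(L) = 23*L
D = 209/2 (D = (15 - 1*(-194))/2 = (15 + 194)/2 = (1/2)*209 = 209/2 ≈ 104.50)
q(E) + D = 23*(-10) + 209/2 = -230 + 209/2 = -251/2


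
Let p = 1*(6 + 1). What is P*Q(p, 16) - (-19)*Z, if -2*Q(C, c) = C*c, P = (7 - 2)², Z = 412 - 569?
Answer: -4383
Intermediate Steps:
Z = -157
p = 7 (p = 1*7 = 7)
P = 25 (P = 5² = 25)
Q(C, c) = -C*c/2
P*Q(p, 16) - (-19)*Z = 25*(-½*7*16) - (-19)*(-157) = 25*(-56) - 1*2983 = -1400 - 2983 = -4383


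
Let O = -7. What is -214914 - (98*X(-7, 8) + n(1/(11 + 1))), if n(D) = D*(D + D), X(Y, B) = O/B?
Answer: -15467635/72 ≈ -2.1483e+5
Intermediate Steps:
X(Y, B) = -7/B
n(D) = 2*D² (n(D) = D*(2*D) = 2*D²)
-214914 - (98*X(-7, 8) + n(1/(11 + 1))) = -214914 - (98*(-7/8) + 2*(1/(11 + 1))²) = -214914 - (98*(-7*⅛) + 2*(1/12)²) = -214914 - (98*(-7/8) + 2*(1/12)²) = -214914 - (-343/4 + 2*(1/144)) = -214914 - (-343/4 + 1/72) = -214914 - 1*(-6173/72) = -214914 + 6173/72 = -15467635/72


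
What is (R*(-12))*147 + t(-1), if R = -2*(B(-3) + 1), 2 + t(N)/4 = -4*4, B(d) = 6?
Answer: 24624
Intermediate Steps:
t(N) = -72 (t(N) = -8 + 4*(-4*4) = -8 + 4*(-16) = -8 - 64 = -72)
R = -14 (R = -2*(6 + 1) = -2*7 = -14)
(R*(-12))*147 + t(-1) = -14*(-12)*147 - 72 = 168*147 - 72 = 24696 - 72 = 24624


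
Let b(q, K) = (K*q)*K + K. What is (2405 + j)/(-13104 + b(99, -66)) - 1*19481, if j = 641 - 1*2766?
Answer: -4072249657/209037 ≈ -19481.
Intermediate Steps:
b(q, K) = K + q*K² (b(q, K) = q*K² + K = K + q*K²)
j = -2125 (j = 641 - 2766 = -2125)
(2405 + j)/(-13104 + b(99, -66)) - 1*19481 = (2405 - 2125)/(-13104 - 66*(1 - 66*99)) - 1*19481 = 280/(-13104 - 66*(1 - 6534)) - 19481 = 280/(-13104 - 66*(-6533)) - 19481 = 280/(-13104 + 431178) - 19481 = 280/418074 - 19481 = 280*(1/418074) - 19481 = 140/209037 - 19481 = -4072249657/209037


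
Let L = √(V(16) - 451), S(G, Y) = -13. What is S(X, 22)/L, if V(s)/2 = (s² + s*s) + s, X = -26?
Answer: -13*√5/55 ≈ -0.52853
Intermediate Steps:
V(s) = 2*s + 4*s² (V(s) = 2*((s² + s*s) + s) = 2*((s² + s²) + s) = 2*(2*s² + s) = 2*(s + 2*s²) = 2*s + 4*s²)
L = 11*√5 (L = √(2*16*(1 + 2*16) - 451) = √(2*16*(1 + 32) - 451) = √(2*16*33 - 451) = √(1056 - 451) = √605 = 11*√5 ≈ 24.597)
S(X, 22)/L = -13*√5/55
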